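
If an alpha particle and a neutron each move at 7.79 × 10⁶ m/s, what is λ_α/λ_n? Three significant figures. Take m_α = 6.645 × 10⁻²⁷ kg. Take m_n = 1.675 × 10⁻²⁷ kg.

At fixed v, p = mv so λ = h/(mv) ∝ 1/m.
λ_α/λ_n = m_n/m_α = 1.675 × 10⁻²⁷/6.645 × 10⁻²⁷ = 0.252.

λ_α/λ_n = 0.252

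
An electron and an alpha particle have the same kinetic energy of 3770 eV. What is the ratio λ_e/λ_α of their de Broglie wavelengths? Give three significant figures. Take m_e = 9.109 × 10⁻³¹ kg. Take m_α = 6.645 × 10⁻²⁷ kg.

λ_e/λ_α = 85.4

At fixed KE, p = √(2mKE) so λ = h/p ∝ 1/√m.
λ_e/λ_α = √(m_α/m_e) = √(6.645 × 10⁻²⁷/9.109 × 10⁻³¹) = √(7295) = 85.4.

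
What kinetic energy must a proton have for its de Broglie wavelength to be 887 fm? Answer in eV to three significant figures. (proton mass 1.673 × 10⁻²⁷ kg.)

p = h/λ = 6.626 × 10⁻³⁴ / 8.870 × 10⁻¹³ = 7.470 × 10⁻²² kg·m/s.
KE = p²/(2m) = (7.470 × 10⁻²²)² / (2 × 1.673 × 10⁻²⁷) = 1.668 × 10⁻¹⁶ J = 1040 eV.

KE = 1040 eV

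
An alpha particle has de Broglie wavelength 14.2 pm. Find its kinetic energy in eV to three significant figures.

p = h/λ = 6.626 × 10⁻³⁴ / 1.420 × 10⁻¹¹ = 4.666 × 10⁻²³ kg·m/s.
KE = p²/(2m) = (4.666 × 10⁻²³)² / (2 × 6.645 × 10⁻²⁷) = 1.638 × 10⁻¹⁹ J = 1.02 eV.

KE = 1.02 eV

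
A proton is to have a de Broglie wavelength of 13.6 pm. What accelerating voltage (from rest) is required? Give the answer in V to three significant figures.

V = 4.43 V

p = h/λ = 6.626 × 10⁻³⁴ / 1.360 × 10⁻¹¹ = 4.872 × 10⁻²³ kg·m/s.
KE = p²/(2m) = 7.094 × 10⁻¹⁹ J.
V = KE/e = 7.094 × 10⁻¹⁹ / (1.602 × 10⁻¹⁹) = 4.43 V.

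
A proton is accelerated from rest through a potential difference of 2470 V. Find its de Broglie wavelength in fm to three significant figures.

KE = eV = 1.602 × 10⁻¹⁹ × 2470 = 3.957 × 10⁻¹⁶ J.
p = √(2mKE) = √(2 × 1.673 × 10⁻²⁷ × 3.957 × 10⁻¹⁶) = 1.151 × 10⁻²¹ kg·m/s.
λ = h/p = 6.626 × 10⁻³⁴ / 1.151 × 10⁻²¹ = 5.76 × 10⁻¹³ m = 576 fm.

λ = 576 fm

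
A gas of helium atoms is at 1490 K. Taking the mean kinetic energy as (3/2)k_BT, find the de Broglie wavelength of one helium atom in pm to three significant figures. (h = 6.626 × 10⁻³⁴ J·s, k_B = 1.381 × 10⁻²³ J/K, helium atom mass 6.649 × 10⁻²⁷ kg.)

KE = (3/2)k_BT = 1.5 × 1.381 × 10⁻²³ × 1490 = 3.087 × 10⁻²⁰ J.
p = √(2mKE) = √(2 × 6.649 × 10⁻²⁷ × 3.087 × 10⁻²⁰) = 2.026 × 10⁻²³ kg·m/s.
λ = h/p = 3.27 × 10⁻¹¹ m = 32.7 pm.

λ = 32.7 pm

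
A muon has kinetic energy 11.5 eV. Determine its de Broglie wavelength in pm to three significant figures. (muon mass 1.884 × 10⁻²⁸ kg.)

KE = 11.5 eV = 1.842 × 10⁻¹⁸ J.
p = √(2mKE) = √(2 × 1.884 × 10⁻²⁸ × 1.842 × 10⁻¹⁸) = 2.635 × 10⁻²³ kg·m/s.
λ = h/p = 6.626 × 10⁻³⁴ / 2.635 × 10⁻²³ = 2.51 × 10⁻¹¹ m = 25.1 pm.

λ = 25.1 pm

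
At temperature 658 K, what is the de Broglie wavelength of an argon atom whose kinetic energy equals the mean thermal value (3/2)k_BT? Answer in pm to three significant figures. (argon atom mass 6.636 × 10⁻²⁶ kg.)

KE = (3/2)k_BT = 1.5 × 1.381 × 10⁻²³ × 658 = 1.363 × 10⁻²⁰ J.
p = √(2mKE) = √(2 × 6.636 × 10⁻²⁶ × 1.363 × 10⁻²⁰) = 4.253 × 10⁻²³ kg·m/s.
λ = h/p = 1.56 × 10⁻¹¹ m = 15.6 pm.

λ = 15.6 pm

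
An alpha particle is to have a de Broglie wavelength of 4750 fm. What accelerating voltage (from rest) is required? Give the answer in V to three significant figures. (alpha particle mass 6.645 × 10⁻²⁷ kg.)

V = 4.57 V

p = h/λ = 6.626 × 10⁻³⁴ / 4.750 × 10⁻¹² = 1.395 × 10⁻²² kg·m/s.
KE = p²/(2m) = 1.464 × 10⁻¹⁸ J.
V = KE/2e = 1.464 × 10⁻¹⁸ / (2 × 1.602 × 10⁻¹⁹) = 4.57 V.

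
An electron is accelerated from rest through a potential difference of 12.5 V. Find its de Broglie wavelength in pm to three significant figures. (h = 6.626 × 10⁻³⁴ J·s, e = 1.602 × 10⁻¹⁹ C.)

λ = 347 pm

KE = eV = 1.602 × 10⁻¹⁹ × 12.50 = 2.003 × 10⁻¹⁸ J.
p = √(2mKE) = √(2 × 9.109 × 10⁻³¹ × 2.003 × 10⁻¹⁸) = 1.910 × 10⁻²⁴ kg·m/s.
λ = h/p = 6.626 × 10⁻³⁴ / 1.910 × 10⁻²⁴ = 3.47 × 10⁻¹⁰ m = 347 pm.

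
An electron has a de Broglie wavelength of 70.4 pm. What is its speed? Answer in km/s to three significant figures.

p = h/λ = 6.626 × 10⁻³⁴ / 7.040 × 10⁻¹¹ = 9.412 × 10⁻²⁴ kg·m/s.
v = p/m = 9.412 × 10⁻²⁴ / 9.109 × 10⁻³¹ = 1.03 × 10⁷ m/s = 1.03 × 10⁴ km/s.

v = 1.03 × 10⁴ km/s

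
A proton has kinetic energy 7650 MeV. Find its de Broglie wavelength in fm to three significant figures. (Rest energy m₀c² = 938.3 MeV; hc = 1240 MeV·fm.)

Total energy E = KE + m₀c² = 7650 + 938.3 = 8588.3 MeV.
(pc)² = E² − (m₀c²)² = (8588.3)² − (938.3)² = 7.288 × 10⁷ MeV², so pc = 8537 MeV.
λ = hc/(pc) = 1240 MeV·fm / 8537 MeV = 0.145 fm.

λ = 0.145 fm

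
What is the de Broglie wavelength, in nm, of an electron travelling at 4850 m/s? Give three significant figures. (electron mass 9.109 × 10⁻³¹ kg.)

p = mv = 9.109 × 10⁻³¹ × 4850 = 4.418 × 10⁻²⁷ kg·m/s.
λ = h/p = 6.626 × 10⁻³⁴ / 4.418 × 10⁻²⁷ = 1.50 × 10⁻⁷ m = 150 nm.

λ = 150 nm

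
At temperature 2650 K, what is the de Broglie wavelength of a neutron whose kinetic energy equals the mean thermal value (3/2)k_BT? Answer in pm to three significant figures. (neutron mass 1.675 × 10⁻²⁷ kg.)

KE = (3/2)k_BT = 1.5 × 1.381 × 10⁻²³ × 2650 = 5.489 × 10⁻²⁰ J.
p = √(2mKE) = √(2 × 1.675 × 10⁻²⁷ × 5.489 × 10⁻²⁰) = 1.356 × 10⁻²³ kg·m/s.
λ = h/p = 4.89 × 10⁻¹¹ m = 48.9 pm.

λ = 48.9 pm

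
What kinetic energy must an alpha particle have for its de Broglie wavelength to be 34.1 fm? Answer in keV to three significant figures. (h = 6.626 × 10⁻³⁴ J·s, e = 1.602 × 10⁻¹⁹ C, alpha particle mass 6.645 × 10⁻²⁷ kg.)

KE = 177 keV

p = h/λ = 6.626 × 10⁻³⁴ / 3.410 × 10⁻¹⁴ = 1.943 × 10⁻²⁰ kg·m/s.
KE = p²/(2m) = (1.943 × 10⁻²⁰)² / (2 × 6.645 × 10⁻²⁷) = 2.841 × 10⁻¹⁴ J = 177 keV.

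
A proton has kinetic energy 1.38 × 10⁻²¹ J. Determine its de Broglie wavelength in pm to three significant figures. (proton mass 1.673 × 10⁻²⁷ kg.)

λ = 308 pm

p = √(2mKE) = √(2 × 1.673 × 10⁻²⁷ × 1.380 × 10⁻²¹) = 2.149 × 10⁻²⁴ kg·m/s.
λ = h/p = 6.626 × 10⁻³⁴ / 2.149 × 10⁻²⁴ = 3.08 × 10⁻¹⁰ m = 308 pm.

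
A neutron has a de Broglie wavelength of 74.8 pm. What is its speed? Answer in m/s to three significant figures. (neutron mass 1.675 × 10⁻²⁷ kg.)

p = h/λ = 6.626 × 10⁻³⁴ / 7.480 × 10⁻¹¹ = 8.858 × 10⁻²⁴ kg·m/s.
v = p/m = 8.858 × 10⁻²⁴ / 1.675 × 10⁻²⁷ = 5.29 × 10³ m/s = 5290 m/s.

v = 5290 m/s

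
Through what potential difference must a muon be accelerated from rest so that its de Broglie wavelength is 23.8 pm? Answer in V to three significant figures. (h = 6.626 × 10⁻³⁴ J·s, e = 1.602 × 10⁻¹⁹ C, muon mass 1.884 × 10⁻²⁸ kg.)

p = h/λ = 6.626 × 10⁻³⁴ / 2.380 × 10⁻¹¹ = 2.784 × 10⁻²³ kg·m/s.
KE = p²/(2m) = 2.057 × 10⁻¹⁸ J.
V = KE/e = 2.057 × 10⁻¹⁸ / (1.602 × 10⁻¹⁹) = 12.8 V.

V = 12.8 V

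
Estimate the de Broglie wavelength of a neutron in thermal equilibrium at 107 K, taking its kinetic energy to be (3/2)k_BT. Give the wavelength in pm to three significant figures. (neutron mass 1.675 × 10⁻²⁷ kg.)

λ = 243 pm

KE = (3/2)k_BT = 1.5 × 1.381 × 10⁻²³ × 107 = 2.217 × 10⁻²¹ J.
p = √(2mKE) = √(2 × 1.675 × 10⁻²⁷ × 2.217 × 10⁻²¹) = 2.725 × 10⁻²⁴ kg·m/s.
λ = h/p = 2.43 × 10⁻¹⁰ m = 243 pm.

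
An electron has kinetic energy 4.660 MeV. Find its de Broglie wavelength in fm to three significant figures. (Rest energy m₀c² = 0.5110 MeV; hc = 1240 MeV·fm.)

Total energy E = KE + m₀c² = 4.660 + 0.5110 = 5.1710 MeV.
(pc)² = E² − (m₀c²)² = (5.1710)² − (0.5110)² = 26.48 MeV², so pc = 5.146 MeV.
λ = hc/(pc) = 1240 MeV·fm / 5.146 MeV = 241 fm.

λ = 241 fm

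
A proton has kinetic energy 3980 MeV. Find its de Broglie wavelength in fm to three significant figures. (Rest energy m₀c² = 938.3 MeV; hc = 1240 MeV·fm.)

λ = 0.257 fm

Total energy E = KE + m₀c² = 3980 + 938.3 = 4918.3 MeV.
(pc)² = E² − (m₀c²)² = (4918.3)² − (938.3)² = 2.331 × 10⁷ MeV², so pc = 4828 MeV.
λ = hc/(pc) = 1240 MeV·fm / 4828 MeV = 0.257 fm.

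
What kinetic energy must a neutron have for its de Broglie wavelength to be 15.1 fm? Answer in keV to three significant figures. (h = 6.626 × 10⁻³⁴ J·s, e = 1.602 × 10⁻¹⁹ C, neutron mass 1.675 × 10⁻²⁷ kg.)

KE = 3590 keV

p = h/λ = 6.626 × 10⁻³⁴ / 1.510 × 10⁻¹⁴ = 4.388 × 10⁻²⁰ kg·m/s.
KE = p²/(2m) = (4.388 × 10⁻²⁰)² / (2 × 1.675 × 10⁻²⁷) = 5.748 × 10⁻¹³ J = 3590 keV.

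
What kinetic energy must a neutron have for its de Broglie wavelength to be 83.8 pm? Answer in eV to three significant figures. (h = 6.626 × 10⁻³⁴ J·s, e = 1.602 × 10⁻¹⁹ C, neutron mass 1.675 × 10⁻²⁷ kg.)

KE = 0.116 eV

p = h/λ = 6.626 × 10⁻³⁴ / 8.380 × 10⁻¹¹ = 7.907 × 10⁻²⁴ kg·m/s.
KE = p²/(2m) = (7.907 × 10⁻²⁴)² / (2 × 1.675 × 10⁻²⁷) = 1.866 × 10⁻²⁰ J = 0.116 eV.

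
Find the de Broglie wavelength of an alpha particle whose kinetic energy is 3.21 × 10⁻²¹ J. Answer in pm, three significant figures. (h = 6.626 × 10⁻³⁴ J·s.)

p = √(2mKE) = √(2 × 6.645 × 10⁻²⁷ × 3.210 × 10⁻²¹) = 6.532 × 10⁻²⁴ kg·m/s.
λ = h/p = 6.626 × 10⁻³⁴ / 6.532 × 10⁻²⁴ = 1.01 × 10⁻¹⁰ m = 101 pm.

λ = 101 pm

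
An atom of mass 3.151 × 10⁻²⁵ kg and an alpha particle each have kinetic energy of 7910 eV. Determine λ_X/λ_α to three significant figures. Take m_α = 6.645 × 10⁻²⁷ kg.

At fixed KE, p = √(2mKE) so λ = h/p ∝ 1/√m.
λ_X/λ_α = √(m_α/m_X) = √(6.645 × 10⁻²⁷/3.151 × 10⁻²⁵) = √(0.02109) = 0.145.

λ_X/λ_α = 0.145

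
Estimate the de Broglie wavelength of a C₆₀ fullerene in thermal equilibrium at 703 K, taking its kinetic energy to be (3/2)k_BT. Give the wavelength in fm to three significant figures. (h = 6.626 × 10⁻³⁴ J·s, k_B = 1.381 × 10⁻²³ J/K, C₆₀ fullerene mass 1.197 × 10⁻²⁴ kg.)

λ = 3550 fm

KE = (3/2)k_BT = 1.5 × 1.381 × 10⁻²³ × 703 = 1.456 × 10⁻²⁰ J.
p = √(2mKE) = √(2 × 1.197 × 10⁻²⁴ × 1.456 × 10⁻²⁰) = 1.867 × 10⁻²² kg·m/s.
λ = h/p = 3.55 × 10⁻¹² m = 3550 fm.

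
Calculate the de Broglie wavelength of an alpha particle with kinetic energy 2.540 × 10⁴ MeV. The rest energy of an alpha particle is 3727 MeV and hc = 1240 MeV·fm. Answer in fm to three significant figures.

Total energy E = KE + m₀c² = 2.540 × 10⁴ + 3727 = 29127 MeV.
(pc)² = E² − (m₀c²)² = (29127)² − (3727)² = 8.345 × 10⁸ MeV², so pc = 2.889 × 10⁴ MeV.
λ = hc/(pc) = 1240 MeV·fm / 2.889 × 10⁴ MeV = 0.0429 fm.

λ = 0.0429 fm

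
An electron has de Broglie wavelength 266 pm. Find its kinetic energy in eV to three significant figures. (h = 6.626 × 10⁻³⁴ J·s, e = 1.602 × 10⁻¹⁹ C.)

KE = 21.3 eV

p = h/λ = 6.626 × 10⁻³⁴ / 2.660 × 10⁻¹⁰ = 2.491 × 10⁻²⁴ kg·m/s.
KE = p²/(2m) = (2.491 × 10⁻²⁴)² / (2 × 9.109 × 10⁻³¹) = 3.406 × 10⁻¹⁸ J = 21.3 eV.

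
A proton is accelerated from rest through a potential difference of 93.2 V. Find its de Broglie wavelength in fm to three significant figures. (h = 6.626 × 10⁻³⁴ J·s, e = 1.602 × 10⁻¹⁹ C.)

KE = eV = 1.602 × 10⁻¹⁹ × 93.20 = 1.493 × 10⁻¹⁷ J.
p = √(2mKE) = √(2 × 1.673 × 10⁻²⁷ × 1.493 × 10⁻¹⁷) = 2.235 × 10⁻²² kg·m/s.
λ = h/p = 6.626 × 10⁻³⁴ / 2.235 × 10⁻²² = 2.96 × 10⁻¹² m = 2960 fm.

λ = 2960 fm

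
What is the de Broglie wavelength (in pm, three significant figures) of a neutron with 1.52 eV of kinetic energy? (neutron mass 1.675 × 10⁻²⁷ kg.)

λ = 23.2 pm

KE = 1.52 eV = 2.435 × 10⁻¹⁹ J.
p = √(2mKE) = √(2 × 1.675 × 10⁻²⁷ × 2.435 × 10⁻¹⁹) = 2.856 × 10⁻²³ kg·m/s.
λ = h/p = 6.626 × 10⁻³⁴ / 2.856 × 10⁻²³ = 2.32 × 10⁻¹¹ m = 23.2 pm.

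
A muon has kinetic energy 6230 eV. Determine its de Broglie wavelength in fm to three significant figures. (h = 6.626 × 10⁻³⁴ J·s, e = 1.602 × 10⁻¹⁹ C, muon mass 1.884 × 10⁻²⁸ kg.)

KE = 6230 eV = 9.980 × 10⁻¹⁶ J.
p = √(2mKE) = √(2 × 1.884 × 10⁻²⁸ × 9.980 × 10⁻¹⁶) = 6.132 × 10⁻²² kg·m/s.
λ = h/p = 6.626 × 10⁻³⁴ / 6.132 × 10⁻²² = 1.08 × 10⁻¹² m = 1080 fm.

λ = 1080 fm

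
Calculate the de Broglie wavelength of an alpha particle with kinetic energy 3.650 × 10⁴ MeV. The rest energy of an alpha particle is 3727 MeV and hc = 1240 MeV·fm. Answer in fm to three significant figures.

Total energy E = KE + m₀c² = 3.650 × 10⁴ + 3727 = 40227 MeV.
(pc)² = E² − (m₀c²)² = (40227)² − (3727)² = 1.604 × 10⁹ MeV², so pc = 4.005 × 10⁴ MeV.
λ = hc/(pc) = 1240 MeV·fm / 4.005 × 10⁴ MeV = 0.0310 fm.

λ = 0.0310 fm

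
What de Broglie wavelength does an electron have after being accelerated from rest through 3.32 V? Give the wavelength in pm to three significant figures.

λ = 673 pm

KE = eV = 1.602 × 10⁻¹⁹ × 3.320 = 5.319 × 10⁻¹⁹ J.
p = √(2mKE) = √(2 × 9.109 × 10⁻³¹ × 5.319 × 10⁻¹⁹) = 9.844 × 10⁻²⁵ kg·m/s.
λ = h/p = 6.626 × 10⁻³⁴ / 9.844 × 10⁻²⁵ = 6.73 × 10⁻¹⁰ m = 673 pm.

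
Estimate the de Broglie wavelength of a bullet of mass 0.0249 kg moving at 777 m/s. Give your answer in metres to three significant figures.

λ = 3.42 × 10⁻³⁵ m

p = mv = 0.0249 × 777 = 1.935 × 10¹ kg·m/s.
λ = h/p = 6.626 × 10⁻³⁴ / 1.935 × 10¹ = 3.42 × 10⁻³⁵ m.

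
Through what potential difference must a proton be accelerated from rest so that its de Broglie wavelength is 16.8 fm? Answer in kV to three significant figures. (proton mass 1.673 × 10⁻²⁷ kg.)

p = h/λ = 6.626 × 10⁻³⁴ / 1.680 × 10⁻¹⁴ = 3.944 × 10⁻²⁰ kg·m/s.
KE = p²/(2m) = 4.649 × 10⁻¹³ J.
V = KE/e = 4.649 × 10⁻¹³ / (1.602 × 10⁻¹⁹) = 2900 kV.

V = 2900 kV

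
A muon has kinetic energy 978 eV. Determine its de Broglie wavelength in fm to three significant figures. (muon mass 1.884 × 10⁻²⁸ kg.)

λ = 2730 fm

KE = 978 eV = 1.567 × 10⁻¹⁶ J.
p = √(2mKE) = √(2 × 1.884 × 10⁻²⁸ × 1.567 × 10⁻¹⁶) = 2.430 × 10⁻²² kg·m/s.
λ = h/p = 6.626 × 10⁻³⁴ / 2.430 × 10⁻²² = 2.73 × 10⁻¹² m = 2730 fm.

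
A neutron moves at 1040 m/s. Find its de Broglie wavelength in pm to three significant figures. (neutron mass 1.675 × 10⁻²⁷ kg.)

p = mv = 1.675 × 10⁻²⁷ × 1040 = 1.742 × 10⁻²⁴ kg·m/s.
λ = h/p = 6.626 × 10⁻³⁴ / 1.742 × 10⁻²⁴ = 3.80 × 10⁻¹⁰ m = 380 pm.

λ = 380 pm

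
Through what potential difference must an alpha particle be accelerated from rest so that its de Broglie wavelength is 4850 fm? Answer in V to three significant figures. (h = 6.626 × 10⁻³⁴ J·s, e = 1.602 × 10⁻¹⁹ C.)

p = h/λ = 6.626 × 10⁻³⁴ / 4.850 × 10⁻¹² = 1.366 × 10⁻²² kg·m/s.
KE = p²/(2m) = 1.404 × 10⁻¹⁸ J.
V = KE/2e = 1.404 × 10⁻¹⁸ / (2 × 1.602 × 10⁻¹⁹) = 4.38 V.

V = 4.38 V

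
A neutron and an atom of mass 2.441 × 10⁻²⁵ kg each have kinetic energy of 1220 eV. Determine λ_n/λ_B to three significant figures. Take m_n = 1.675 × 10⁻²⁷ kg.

λ_n/λ_B = 12.1

At fixed KE, p = √(2mKE) so λ = h/p ∝ 1/√m.
λ_n/λ_B = √(m_B/m_n) = √(2.441 × 10⁻²⁵/1.675 × 10⁻²⁷) = √(145.7) = 12.1.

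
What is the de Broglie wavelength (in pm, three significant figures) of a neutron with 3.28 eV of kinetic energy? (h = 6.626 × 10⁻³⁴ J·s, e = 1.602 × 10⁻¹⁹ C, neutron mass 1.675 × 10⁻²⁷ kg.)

λ = 15.8 pm

KE = 3.28 eV = 5.255 × 10⁻¹⁹ J.
p = √(2mKE) = √(2 × 1.675 × 10⁻²⁷ × 5.255 × 10⁻¹⁹) = 4.196 × 10⁻²³ kg·m/s.
λ = h/p = 6.626 × 10⁻³⁴ / 4.196 × 10⁻²³ = 1.58 × 10⁻¹¹ m = 15.8 pm.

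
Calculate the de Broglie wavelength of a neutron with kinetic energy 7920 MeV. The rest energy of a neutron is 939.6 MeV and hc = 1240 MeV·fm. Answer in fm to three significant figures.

Total energy E = KE + m₀c² = 7920 + 939.6 = 8859.6 MeV.
(pc)² = E² − (m₀c²)² = (8859.6)² − (939.6)² = 7.761 × 10⁷ MeV², so pc = 8810 MeV.
λ = hc/(pc) = 1240 MeV·fm / 8810 MeV = 0.141 fm.

λ = 0.141 fm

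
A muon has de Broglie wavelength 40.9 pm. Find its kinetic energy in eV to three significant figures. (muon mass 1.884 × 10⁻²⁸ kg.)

p = h/λ = 6.626 × 10⁻³⁴ / 4.090 × 10⁻¹¹ = 1.620 × 10⁻²³ kg·m/s.
KE = p²/(2m) = (1.620 × 10⁻²³)² / (2 × 1.884 × 10⁻²⁸) = 6.965 × 10⁻¹⁹ J = 4.35 eV.

KE = 4.35 eV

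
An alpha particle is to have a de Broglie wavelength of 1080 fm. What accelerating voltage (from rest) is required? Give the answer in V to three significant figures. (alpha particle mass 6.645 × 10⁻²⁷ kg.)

p = h/λ = 6.626 × 10⁻³⁴ / 1.080 × 10⁻¹² = 6.135 × 10⁻²² kg·m/s.
KE = p²/(2m) = 2.832 × 10⁻¹⁷ J.
V = KE/2e = 2.832 × 10⁻¹⁷ / (2 × 1.602 × 10⁻¹⁹) = 88.4 V.

V = 88.4 V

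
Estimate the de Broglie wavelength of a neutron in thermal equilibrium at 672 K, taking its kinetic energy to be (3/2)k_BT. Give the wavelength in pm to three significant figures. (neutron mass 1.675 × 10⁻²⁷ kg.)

KE = (3/2)k_BT = 1.5 × 1.381 × 10⁻²³ × 672 = 1.392 × 10⁻²⁰ J.
p = √(2mKE) = √(2 × 1.675 × 10⁻²⁷ × 1.392 × 10⁻²⁰) = 6.829 × 10⁻²⁴ kg·m/s.
λ = h/p = 9.70 × 10⁻¹¹ m = 97.0 pm.

λ = 97.0 pm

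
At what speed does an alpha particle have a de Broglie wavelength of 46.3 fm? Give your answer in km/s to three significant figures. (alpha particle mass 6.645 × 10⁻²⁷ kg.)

p = h/λ = 6.626 × 10⁻³⁴ / 4.630 × 10⁻¹⁴ = 1.431 × 10⁻²⁰ kg·m/s.
v = p/m = 1.431 × 10⁻²⁰ / 6.645 × 10⁻²⁷ = 2.15 × 10⁶ m/s = 2150 km/s.

v = 2150 km/s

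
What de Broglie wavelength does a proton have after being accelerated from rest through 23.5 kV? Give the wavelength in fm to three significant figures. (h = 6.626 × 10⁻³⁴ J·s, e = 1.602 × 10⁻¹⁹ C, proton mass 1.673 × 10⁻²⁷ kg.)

KE = eV = 1.602 × 10⁻¹⁹ × 2.350 × 10⁴ = 3.765 × 10⁻¹⁵ J.
p = √(2mKE) = √(2 × 1.673 × 10⁻²⁷ × 3.765 × 10⁻¹⁵) = 3.549 × 10⁻²¹ kg·m/s.
λ = h/p = 6.626 × 10⁻³⁴ / 3.549 × 10⁻²¹ = 1.87 × 10⁻¹³ m = 187 fm.

λ = 187 fm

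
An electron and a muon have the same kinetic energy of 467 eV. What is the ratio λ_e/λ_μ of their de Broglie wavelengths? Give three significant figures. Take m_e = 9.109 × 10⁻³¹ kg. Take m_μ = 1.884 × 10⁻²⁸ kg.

λ_e/λ_μ = 14.4

At fixed KE, p = √(2mKE) so λ = h/p ∝ 1/√m.
λ_e/λ_μ = √(m_μ/m_e) = √(1.884 × 10⁻²⁸/9.109 × 10⁻³¹) = √(206.8) = 14.4.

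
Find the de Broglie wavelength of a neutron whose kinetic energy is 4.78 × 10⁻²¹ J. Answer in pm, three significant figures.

p = √(2mKE) = √(2 × 1.675 × 10⁻²⁷ × 4.780 × 10⁻²¹) = 4.002 × 10⁻²⁴ kg·m/s.
λ = h/p = 6.626 × 10⁻³⁴ / 4.002 × 10⁻²⁴ = 1.66 × 10⁻¹⁰ m = 166 pm.

λ = 166 pm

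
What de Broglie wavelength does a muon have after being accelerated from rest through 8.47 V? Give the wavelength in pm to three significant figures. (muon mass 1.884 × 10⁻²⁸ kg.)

KE = eV = 1.602 × 10⁻¹⁹ × 8.470 = 1.357 × 10⁻¹⁸ J.
p = √(2mKE) = √(2 × 1.884 × 10⁻²⁸ × 1.357 × 10⁻¹⁸) = 2.261 × 10⁻²³ kg·m/s.
λ = h/p = 6.626 × 10⁻³⁴ / 2.261 × 10⁻²³ = 2.93 × 10⁻¹¹ m = 29.3 pm.

λ = 29.3 pm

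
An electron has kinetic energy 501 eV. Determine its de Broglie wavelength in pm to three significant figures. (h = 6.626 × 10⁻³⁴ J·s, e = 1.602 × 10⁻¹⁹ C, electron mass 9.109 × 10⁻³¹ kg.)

KE = 501 eV = 8.026 × 10⁻¹⁷ J.
p = √(2mKE) = √(2 × 9.109 × 10⁻³¹ × 8.026 × 10⁻¹⁷) = 1.209 × 10⁻²³ kg·m/s.
λ = h/p = 6.626 × 10⁻³⁴ / 1.209 × 10⁻²³ = 5.48 × 10⁻¹¹ m = 54.8 pm.

λ = 54.8 pm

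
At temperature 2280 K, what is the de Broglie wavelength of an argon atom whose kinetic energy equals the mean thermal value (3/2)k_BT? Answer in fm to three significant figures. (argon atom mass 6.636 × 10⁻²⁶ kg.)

KE = (3/2)k_BT = 1.5 × 1.381 × 10⁻²³ × 2280 = 4.723 × 10⁻²⁰ J.
p = √(2mKE) = √(2 × 6.636 × 10⁻²⁶ × 4.723 × 10⁻²⁰) = 7.917 × 10⁻²³ kg·m/s.
λ = h/p = 8.37 × 10⁻¹² m = 8370 fm.

λ = 8370 fm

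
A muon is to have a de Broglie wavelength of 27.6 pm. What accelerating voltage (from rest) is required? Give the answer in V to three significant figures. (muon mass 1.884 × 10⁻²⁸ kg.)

V = 9.55 V

p = h/λ = 6.626 × 10⁻³⁴ / 2.760 × 10⁻¹¹ = 2.401 × 10⁻²³ kg·m/s.
KE = p²/(2m) = 1.530 × 10⁻¹⁸ J.
V = KE/e = 1.530 × 10⁻¹⁸ / (1.602 × 10⁻¹⁹) = 9.55 V.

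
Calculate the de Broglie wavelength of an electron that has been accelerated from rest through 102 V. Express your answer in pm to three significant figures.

λ = 121 pm

KE = eV = 1.602 × 10⁻¹⁹ × 102.0 = 1.634 × 10⁻¹⁷ J.
p = √(2mKE) = √(2 × 9.109 × 10⁻³¹ × 1.634 × 10⁻¹⁷) = 5.456 × 10⁻²⁴ kg·m/s.
λ = h/p = 6.626 × 10⁻³⁴ / 5.456 × 10⁻²⁴ = 1.21 × 10⁻¹⁰ m = 121 pm.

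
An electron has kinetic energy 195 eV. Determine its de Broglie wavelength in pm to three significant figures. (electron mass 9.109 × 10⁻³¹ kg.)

KE = 195 eV = 3.124 × 10⁻¹⁷ J.
p = √(2mKE) = √(2 × 9.109 × 10⁻³¹ × 3.124 × 10⁻¹⁷) = 7.544 × 10⁻²⁴ kg·m/s.
λ = h/p = 6.626 × 10⁻³⁴ / 7.544 × 10⁻²⁴ = 8.78 × 10⁻¹¹ m = 87.8 pm.

λ = 87.8 pm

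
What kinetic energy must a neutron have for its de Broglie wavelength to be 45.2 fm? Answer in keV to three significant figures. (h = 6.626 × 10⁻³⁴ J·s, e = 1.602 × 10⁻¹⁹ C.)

p = h/λ = 6.626 × 10⁻³⁴ / 4.520 × 10⁻¹⁴ = 1.466 × 10⁻²⁰ kg·m/s.
KE = p²/(2m) = (1.466 × 10⁻²⁰)² / (2 × 1.675 × 10⁻²⁷) = 6.415 × 10⁻¹⁴ J = 400 keV.

KE = 400 keV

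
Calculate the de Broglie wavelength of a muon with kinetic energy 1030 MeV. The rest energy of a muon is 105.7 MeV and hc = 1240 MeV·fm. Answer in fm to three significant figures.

λ = 1.10 fm

Total energy E = KE + m₀c² = 1030 + 105.7 = 1135.7 MeV.
(pc)² = E² − (m₀c²)² = (1135.7)² − (105.7)² = 1.279 × 10⁶ MeV², so pc = 1131 MeV.
λ = hc/(pc) = 1240 MeV·fm / 1131 MeV = 1.10 fm.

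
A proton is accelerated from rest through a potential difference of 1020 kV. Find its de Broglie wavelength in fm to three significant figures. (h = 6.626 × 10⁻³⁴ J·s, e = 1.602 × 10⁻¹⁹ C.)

KE = eV = 1.602 × 10⁻¹⁹ × 1.020 × 10⁶ = 1.634 × 10⁻¹³ J.
p = √(2mKE) = √(2 × 1.673 × 10⁻²⁷ × 1.634 × 10⁻¹³) = 2.338 × 10⁻²⁰ kg·m/s.
λ = h/p = 6.626 × 10⁻³⁴ / 2.338 × 10⁻²⁰ = 2.83 × 10⁻¹⁴ m = 28.3 fm.

λ = 28.3 fm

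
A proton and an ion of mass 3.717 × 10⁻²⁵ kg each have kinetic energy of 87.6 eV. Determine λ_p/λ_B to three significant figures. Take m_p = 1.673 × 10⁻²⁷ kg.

λ_p/λ_B = 14.9

At fixed KE, p = √(2mKE) so λ = h/p ∝ 1/√m.
λ_p/λ_B = √(m_B/m_p) = √(3.717 × 10⁻²⁵/1.673 × 10⁻²⁷) = √(222.2) = 14.9.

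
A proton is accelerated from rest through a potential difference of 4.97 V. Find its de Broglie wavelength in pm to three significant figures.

KE = eV = 1.602 × 10⁻¹⁹ × 4.970 = 7.962 × 10⁻¹⁹ J.
p = √(2mKE) = √(2 × 1.673 × 10⁻²⁷ × 7.962 × 10⁻¹⁹) = 5.161 × 10⁻²³ kg·m/s.
λ = h/p = 6.626 × 10⁻³⁴ / 5.161 × 10⁻²³ = 1.28 × 10⁻¹¹ m = 12.8 pm.

λ = 12.8 pm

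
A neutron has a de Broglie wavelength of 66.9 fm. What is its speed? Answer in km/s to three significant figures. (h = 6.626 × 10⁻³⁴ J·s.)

p = h/λ = 6.626 × 10⁻³⁴ / 6.690 × 10⁻¹⁴ = 9.904 × 10⁻²¹ kg·m/s.
v = p/m = 9.904 × 10⁻²¹ / 1.675 × 10⁻²⁷ = 5.91 × 10⁶ m/s = 5910 km/s.

v = 5910 km/s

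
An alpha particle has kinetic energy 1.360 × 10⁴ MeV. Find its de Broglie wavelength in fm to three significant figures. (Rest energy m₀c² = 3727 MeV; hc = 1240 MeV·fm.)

λ = 0.0733 fm

Total energy E = KE + m₀c² = 1.360 × 10⁴ + 3727 = 17327 MeV.
(pc)² = E² − (m₀c²)² = (17327)² − (3727)² = 2.863 × 10⁸ MeV², so pc = 1.692 × 10⁴ MeV.
λ = hc/(pc) = 1240 MeV·fm / 1.692 × 10⁴ MeV = 0.0733 fm.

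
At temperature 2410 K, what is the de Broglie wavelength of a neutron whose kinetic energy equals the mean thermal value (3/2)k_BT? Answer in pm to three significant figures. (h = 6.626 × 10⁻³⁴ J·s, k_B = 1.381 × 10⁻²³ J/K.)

KE = (3/2)k_BT = 1.5 × 1.381 × 10⁻²³ × 2410 = 4.992 × 10⁻²⁰ J.
p = √(2mKE) = √(2 × 1.675 × 10⁻²⁷ × 4.992 × 10⁻²⁰) = 1.293 × 10⁻²³ kg·m/s.
λ = h/p = 5.12 × 10⁻¹¹ m = 51.2 pm.

λ = 51.2 pm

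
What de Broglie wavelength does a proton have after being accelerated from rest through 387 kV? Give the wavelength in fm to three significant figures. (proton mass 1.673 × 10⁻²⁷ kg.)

λ = 46.0 fm

KE = eV = 1.602 × 10⁻¹⁹ × 3.870 × 10⁵ = 6.200 × 10⁻¹⁴ J.
p = √(2mKE) = √(2 × 1.673 × 10⁻²⁷ × 6.200 × 10⁻¹⁴) = 1.440 × 10⁻²⁰ kg·m/s.
λ = h/p = 6.626 × 10⁻³⁴ / 1.440 × 10⁻²⁰ = 4.60 × 10⁻¹⁴ m = 46.0 fm.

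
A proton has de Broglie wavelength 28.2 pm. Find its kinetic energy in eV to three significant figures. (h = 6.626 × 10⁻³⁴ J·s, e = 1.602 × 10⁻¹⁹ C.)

KE = 1.03 eV

p = h/λ = 6.626 × 10⁻³⁴ / 2.820 × 10⁻¹¹ = 2.350 × 10⁻²³ kg·m/s.
KE = p²/(2m) = (2.350 × 10⁻²³)² / (2 × 1.673 × 10⁻²⁷) = 1.650 × 10⁻¹⁹ J = 1.03 eV.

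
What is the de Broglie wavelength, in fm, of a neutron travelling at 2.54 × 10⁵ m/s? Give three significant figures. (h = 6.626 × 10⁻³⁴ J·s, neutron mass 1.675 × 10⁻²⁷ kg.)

λ = 1560 fm

p = mv = 1.675 × 10⁻²⁷ × 2.54 × 10⁵ = 4.254 × 10⁻²² kg·m/s.
λ = h/p = 6.626 × 10⁻³⁴ / 4.254 × 10⁻²² = 1.56 × 10⁻¹² m = 1560 fm.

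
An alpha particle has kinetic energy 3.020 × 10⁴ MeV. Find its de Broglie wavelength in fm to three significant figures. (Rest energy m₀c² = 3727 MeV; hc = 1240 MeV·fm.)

Total energy E = KE + m₀c² = 3.020 × 10⁴ + 3727 = 33927 MeV.
(pc)² = E² − (m₀c²)² = (33927)² − (3727)² = 1.137 × 10⁹ MeV², so pc = 3.372 × 10⁴ MeV.
λ = hc/(pc) = 1240 MeV·fm / 3.372 × 10⁴ MeV = 0.0368 fm.

λ = 0.0368 fm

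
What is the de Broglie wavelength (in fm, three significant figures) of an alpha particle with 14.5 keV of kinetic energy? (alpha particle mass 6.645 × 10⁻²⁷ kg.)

λ = 119 fm

KE = 14.5 keV = 2.323 × 10⁻¹⁵ J.
p = √(2mKE) = √(2 × 6.645 × 10⁻²⁷ × 2.323 × 10⁻¹⁵) = 5.556 × 10⁻²¹ kg·m/s.
λ = h/p = 6.626 × 10⁻³⁴ / 5.556 × 10⁻²¹ = 1.19 × 10⁻¹³ m = 119 fm.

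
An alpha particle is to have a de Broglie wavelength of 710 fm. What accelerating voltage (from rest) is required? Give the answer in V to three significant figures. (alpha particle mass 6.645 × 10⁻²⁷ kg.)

V = 205 V

p = h/λ = 6.626 × 10⁻³⁴ / 7.100 × 10⁻¹³ = 9.332 × 10⁻²² kg·m/s.
KE = p²/(2m) = 6.553 × 10⁻¹⁷ J.
V = KE/2e = 6.553 × 10⁻¹⁷ / (2 × 1.602 × 10⁻¹⁹) = 205 V.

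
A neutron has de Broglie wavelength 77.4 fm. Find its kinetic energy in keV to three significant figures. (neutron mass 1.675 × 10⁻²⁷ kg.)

p = h/λ = 6.626 × 10⁻³⁴ / 7.740 × 10⁻¹⁴ = 8.561 × 10⁻²¹ kg·m/s.
KE = p²/(2m) = (8.561 × 10⁻²¹)² / (2 × 1.675 × 10⁻²⁷) = 2.188 × 10⁻¹⁴ J = 137 keV.

KE = 137 keV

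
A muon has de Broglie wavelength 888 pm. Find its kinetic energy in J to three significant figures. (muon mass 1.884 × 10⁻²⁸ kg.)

KE = 1.48 × 10⁻²¹ J

p = h/λ = 6.626 × 10⁻³⁴ / 8.880 × 10⁻¹⁰ = 7.462 × 10⁻²⁵ kg·m/s.
KE = p²/(2m) = (7.462 × 10⁻²⁵)² / (2 × 1.884 × 10⁻²⁸) = 1.478 × 10⁻²¹ J = 1.48 × 10⁻²¹ J.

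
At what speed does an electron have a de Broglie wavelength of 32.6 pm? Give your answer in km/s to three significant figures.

v = 2.23 × 10⁴ km/s

p = h/λ = 6.626 × 10⁻³⁴ / 3.260 × 10⁻¹¹ = 2.033 × 10⁻²³ kg·m/s.
v = p/m = 2.033 × 10⁻²³ / 9.109 × 10⁻³¹ = 2.23 × 10⁷ m/s = 2.23 × 10⁴ km/s.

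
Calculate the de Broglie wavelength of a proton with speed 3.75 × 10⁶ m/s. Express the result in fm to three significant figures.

λ = 106 fm

p = mv = 1.673 × 10⁻²⁷ × 3.75 × 10⁶ = 6.274 × 10⁻²¹ kg·m/s.
λ = h/p = 6.626 × 10⁻³⁴ / 6.274 × 10⁻²¹ = 1.06 × 10⁻¹³ m = 106 fm.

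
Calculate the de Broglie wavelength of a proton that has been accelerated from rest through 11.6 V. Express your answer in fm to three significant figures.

λ = 8400 fm

KE = eV = 1.602 × 10⁻¹⁹ × 11.60 = 1.858 × 10⁻¹⁸ J.
p = √(2mKE) = √(2 × 1.673 × 10⁻²⁷ × 1.858 × 10⁻¹⁸) = 7.885 × 10⁻²³ kg·m/s.
λ = h/p = 6.626 × 10⁻³⁴ / 7.885 × 10⁻²³ = 8.40 × 10⁻¹² m = 8400 fm.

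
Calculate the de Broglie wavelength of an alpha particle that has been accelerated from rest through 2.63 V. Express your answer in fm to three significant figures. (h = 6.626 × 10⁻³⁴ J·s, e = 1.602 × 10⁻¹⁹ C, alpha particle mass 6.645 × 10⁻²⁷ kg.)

KE = 2eV = 2 × 1.602 × 10⁻¹⁹ × 2.630 = 8.427 × 10⁻¹⁹ J.
p = √(2mKE) = √(2 × 6.645 × 10⁻²⁷ × 8.427 × 10⁻¹⁹) = 1.058 × 10⁻²² kg·m/s.
λ = h/p = 6.626 × 10⁻³⁴ / 1.058 × 10⁻²² = 6.26 × 10⁻¹² m = 6260 fm.

λ = 6260 fm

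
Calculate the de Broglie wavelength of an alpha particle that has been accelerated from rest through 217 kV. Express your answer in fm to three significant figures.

KE = 2eV = 2 × 1.602 × 10⁻¹⁹ × 2.170 × 10⁵ = 6.953 × 10⁻¹⁴ J.
p = √(2mKE) = √(2 × 6.645 × 10⁻²⁷ × 6.953 × 10⁻¹⁴) = 3.040 × 10⁻²⁰ kg·m/s.
λ = h/p = 6.626 × 10⁻³⁴ / 3.040 × 10⁻²⁰ = 2.18 × 10⁻¹⁴ m = 21.8 fm.

λ = 21.8 fm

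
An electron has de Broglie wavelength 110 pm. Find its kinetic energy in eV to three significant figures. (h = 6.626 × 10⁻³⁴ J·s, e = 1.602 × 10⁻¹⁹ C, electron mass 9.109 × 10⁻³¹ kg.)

p = h/λ = 6.626 × 10⁻³⁴ / 1.100 × 10⁻¹⁰ = 6.024 × 10⁻²⁴ kg·m/s.
KE = p²/(2m) = (6.024 × 10⁻²⁴)² / (2 × 9.109 × 10⁻³¹) = 1.992 × 10⁻¹⁷ J = 124 eV.

KE = 124 eV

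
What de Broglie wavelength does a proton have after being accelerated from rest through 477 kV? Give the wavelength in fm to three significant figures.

KE = eV = 1.602 × 10⁻¹⁹ × 4.770 × 10⁵ = 7.642 × 10⁻¹⁴ J.
p = √(2mKE) = √(2 × 1.673 × 10⁻²⁷ × 7.642 × 10⁻¹⁴) = 1.599 × 10⁻²⁰ kg·m/s.
λ = h/p = 6.626 × 10⁻³⁴ / 1.599 × 10⁻²⁰ = 4.14 × 10⁻¹⁴ m = 41.4 fm.

λ = 41.4 fm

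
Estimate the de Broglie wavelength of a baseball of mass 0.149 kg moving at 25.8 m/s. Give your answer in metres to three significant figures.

λ = 1.72 × 10⁻³⁴ m

p = mv = 0.149 × 25.8 = 3.844 kg·m/s.
λ = h/p = 6.626 × 10⁻³⁴ / 3.844 = 1.72 × 10⁻³⁴ m.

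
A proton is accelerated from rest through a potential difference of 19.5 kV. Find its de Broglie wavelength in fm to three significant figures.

KE = eV = 1.602 × 10⁻¹⁹ × 1.950 × 10⁴ = 3.124 × 10⁻¹⁵ J.
p = √(2mKE) = √(2 × 1.673 × 10⁻²⁷ × 3.124 × 10⁻¹⁵) = 3.233 × 10⁻²¹ kg·m/s.
λ = h/p = 6.626 × 10⁻³⁴ / 3.233 × 10⁻²¹ = 2.05 × 10⁻¹³ m = 205 fm.

λ = 205 fm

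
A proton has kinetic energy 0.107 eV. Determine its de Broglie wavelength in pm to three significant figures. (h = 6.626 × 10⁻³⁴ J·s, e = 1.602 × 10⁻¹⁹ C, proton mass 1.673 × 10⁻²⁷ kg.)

λ = 87.5 pm

KE = 0.107 eV = 1.714 × 10⁻²⁰ J.
p = √(2mKE) = √(2 × 1.673 × 10⁻²⁷ × 1.714 × 10⁻²⁰) = 7.573 × 10⁻²⁴ kg·m/s.
λ = h/p = 6.626 × 10⁻³⁴ / 7.573 × 10⁻²⁴ = 8.75 × 10⁻¹¹ m = 87.5 pm.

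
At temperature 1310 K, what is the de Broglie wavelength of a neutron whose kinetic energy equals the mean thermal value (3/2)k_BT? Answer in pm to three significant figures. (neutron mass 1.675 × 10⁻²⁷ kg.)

KE = (3/2)k_BT = 1.5 × 1.381 × 10⁻²³ × 1310 = 2.714 × 10⁻²⁰ J.
p = √(2mKE) = √(2 × 1.675 × 10⁻²⁷ × 2.714 × 10⁻²⁰) = 9.535 × 10⁻²⁴ kg·m/s.
λ = h/p = 6.95 × 10⁻¹¹ m = 69.5 pm.

λ = 69.5 pm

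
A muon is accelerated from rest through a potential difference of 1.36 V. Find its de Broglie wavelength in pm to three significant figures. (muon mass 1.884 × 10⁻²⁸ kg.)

KE = eV = 1.602 × 10⁻¹⁹ × 1.360 = 2.179 × 10⁻¹⁹ J.
p = √(2mKE) = √(2 × 1.884 × 10⁻²⁸ × 2.179 × 10⁻¹⁹) = 9.061 × 10⁻²⁴ kg·m/s.
λ = h/p = 6.626 × 10⁻³⁴ / 9.061 × 10⁻²⁴ = 7.31 × 10⁻¹¹ m = 73.1 pm.

λ = 73.1 pm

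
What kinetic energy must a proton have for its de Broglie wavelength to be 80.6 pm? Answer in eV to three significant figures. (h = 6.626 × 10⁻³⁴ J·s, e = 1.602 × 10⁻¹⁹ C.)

p = h/λ = 6.626 × 10⁻³⁴ / 8.060 × 10⁻¹¹ = 8.221 × 10⁻²⁴ kg·m/s.
KE = p²/(2m) = (8.221 × 10⁻²⁴)² / (2 × 1.673 × 10⁻²⁷) = 2.020 × 10⁻²⁰ J = 0.126 eV.

KE = 0.126 eV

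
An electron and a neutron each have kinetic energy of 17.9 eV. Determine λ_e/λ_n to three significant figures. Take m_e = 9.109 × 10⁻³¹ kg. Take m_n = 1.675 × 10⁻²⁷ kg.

λ_e/λ_n = 42.9

At fixed KE, p = √(2mKE) so λ = h/p ∝ 1/√m.
λ_e/λ_n = √(m_n/m_e) = √(1.675 × 10⁻²⁷/9.109 × 10⁻³¹) = √(1839) = 42.9.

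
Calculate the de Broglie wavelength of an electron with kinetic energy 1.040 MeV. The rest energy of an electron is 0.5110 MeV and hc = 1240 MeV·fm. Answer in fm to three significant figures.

Total energy E = KE + m₀c² = 1.040 + 0.5110 = 1.5510 MeV.
(pc)² = E² − (m₀c²)² = (1.5510)² − (0.5110)² = 2.144 MeV², so pc = 1.464 MeV.
λ = hc/(pc) = 1240 MeV·fm / 1.464 MeV = 847 fm.

λ = 847 fm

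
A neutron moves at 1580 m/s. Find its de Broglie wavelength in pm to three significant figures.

p = mv = 1.675 × 10⁻²⁷ × 1580 = 2.647 × 10⁻²⁴ kg·m/s.
λ = h/p = 6.626 × 10⁻³⁴ / 2.647 × 10⁻²⁴ = 2.50 × 10⁻¹⁰ m = 250 pm.

λ = 250 pm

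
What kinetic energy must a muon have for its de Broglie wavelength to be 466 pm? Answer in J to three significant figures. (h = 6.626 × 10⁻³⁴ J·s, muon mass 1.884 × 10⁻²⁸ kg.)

KE = 5.37 × 10⁻²¹ J

p = h/λ = 6.626 × 10⁻³⁴ / 4.660 × 10⁻¹⁰ = 1.422 × 10⁻²⁴ kg·m/s.
KE = p²/(2m) = (1.422 × 10⁻²⁴)² / (2 × 1.884 × 10⁻²⁸) = 5.366 × 10⁻²¹ J = 5.37 × 10⁻²¹ J.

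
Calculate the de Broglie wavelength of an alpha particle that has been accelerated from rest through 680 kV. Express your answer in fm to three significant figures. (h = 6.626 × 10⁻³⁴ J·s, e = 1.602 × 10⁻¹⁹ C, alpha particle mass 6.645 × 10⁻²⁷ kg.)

KE = 2eV = 2 × 1.602 × 10⁻¹⁹ × 6.800 × 10⁵ = 2.179 × 10⁻¹³ J.
p = √(2mKE) = √(2 × 6.645 × 10⁻²⁷ × 2.179 × 10⁻¹³) = 5.381 × 10⁻²⁰ kg·m/s.
λ = h/p = 6.626 × 10⁻³⁴ / 5.381 × 10⁻²⁰ = 1.23 × 10⁻¹⁴ m = 12.3 fm.

λ = 12.3 fm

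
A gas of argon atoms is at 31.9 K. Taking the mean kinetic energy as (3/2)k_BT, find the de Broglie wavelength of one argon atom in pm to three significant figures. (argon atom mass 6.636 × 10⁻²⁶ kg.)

KE = (3/2)k_BT = 1.5 × 1.381 × 10⁻²³ × 31.9 = 6.608 × 10⁻²² J.
p = √(2mKE) = √(2 × 6.636 × 10⁻²⁶ × 6.608 × 10⁻²²) = 9.365 × 10⁻²⁴ kg·m/s.
λ = h/p = 7.08 × 10⁻¹¹ m = 70.8 pm.

λ = 70.8 pm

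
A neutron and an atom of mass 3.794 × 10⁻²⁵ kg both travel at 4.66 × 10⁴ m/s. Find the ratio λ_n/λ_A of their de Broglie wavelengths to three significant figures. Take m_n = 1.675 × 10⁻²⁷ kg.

λ_n/λ_A = 227

At fixed v, p = mv so λ = h/(mv) ∝ 1/m.
λ_n/λ_A = m_A/m_n = 3.794 × 10⁻²⁵/1.675 × 10⁻²⁷ = 227.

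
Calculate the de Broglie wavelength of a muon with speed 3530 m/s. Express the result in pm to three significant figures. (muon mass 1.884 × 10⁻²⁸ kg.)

p = mv = 1.884 × 10⁻²⁸ × 3530 = 6.651 × 10⁻²⁵ kg·m/s.
λ = h/p = 6.626 × 10⁻³⁴ / 6.651 × 10⁻²⁵ = 9.96 × 10⁻¹⁰ m = 996 pm.

λ = 996 pm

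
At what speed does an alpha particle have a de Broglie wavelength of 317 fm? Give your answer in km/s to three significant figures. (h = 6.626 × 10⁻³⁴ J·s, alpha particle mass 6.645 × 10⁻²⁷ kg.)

v = 315 km/s

p = h/λ = 6.626 × 10⁻³⁴ / 3.170 × 10⁻¹³ = 2.090 × 10⁻²¹ kg·m/s.
v = p/m = 2.090 × 10⁻²¹ / 6.645 × 10⁻²⁷ = 3.15 × 10⁵ m/s = 315 km/s.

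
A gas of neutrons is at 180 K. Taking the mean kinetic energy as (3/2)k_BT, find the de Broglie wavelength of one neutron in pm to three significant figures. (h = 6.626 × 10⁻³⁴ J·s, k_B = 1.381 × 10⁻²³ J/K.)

KE = (3/2)k_BT = 1.5 × 1.381 × 10⁻²³ × 180 = 3.729 × 10⁻²¹ J.
p = √(2mKE) = √(2 × 1.675 × 10⁻²⁷ × 3.729 × 10⁻²¹) = 3.534 × 10⁻²⁴ kg·m/s.
λ = h/p = 1.87 × 10⁻¹⁰ m = 187 pm.

λ = 187 pm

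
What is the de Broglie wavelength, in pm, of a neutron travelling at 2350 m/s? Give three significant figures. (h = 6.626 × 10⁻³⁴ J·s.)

λ = 168 pm

p = mv = 1.675 × 10⁻²⁷ × 2350 = 3.936 × 10⁻²⁴ kg·m/s.
λ = h/p = 6.626 × 10⁻³⁴ / 3.936 × 10⁻²⁴ = 1.68 × 10⁻¹⁰ m = 168 pm.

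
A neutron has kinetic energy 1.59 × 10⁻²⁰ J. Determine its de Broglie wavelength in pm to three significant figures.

λ = 90.8 pm

p = √(2mKE) = √(2 × 1.675 × 10⁻²⁷ × 1.590 × 10⁻²⁰) = 7.298 × 10⁻²⁴ kg·m/s.
λ = h/p = 6.626 × 10⁻³⁴ / 7.298 × 10⁻²⁴ = 9.08 × 10⁻¹¹ m = 90.8 pm.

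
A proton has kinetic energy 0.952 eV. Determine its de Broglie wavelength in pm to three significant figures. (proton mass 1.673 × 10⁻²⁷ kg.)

KE = 0.952 eV = 1.525 × 10⁻¹⁹ J.
p = √(2mKE) = √(2 × 1.673 × 10⁻²⁷ × 1.525 × 10⁻¹⁹) = 2.259 × 10⁻²³ kg·m/s.
λ = h/p = 6.626 × 10⁻³⁴ / 2.259 × 10⁻²³ = 2.93 × 10⁻¹¹ m = 29.3 pm.

λ = 29.3 pm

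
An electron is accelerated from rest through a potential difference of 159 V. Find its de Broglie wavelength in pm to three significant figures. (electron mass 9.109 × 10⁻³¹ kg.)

λ = 97.3 pm

KE = eV = 1.602 × 10⁻¹⁹ × 159.0 = 2.547 × 10⁻¹⁷ J.
p = √(2mKE) = √(2 × 9.109 × 10⁻³¹ × 2.547 × 10⁻¹⁷) = 6.812 × 10⁻²⁴ kg·m/s.
λ = h/p = 6.626 × 10⁻³⁴ / 6.812 × 10⁻²⁴ = 9.73 × 10⁻¹¹ m = 97.3 pm.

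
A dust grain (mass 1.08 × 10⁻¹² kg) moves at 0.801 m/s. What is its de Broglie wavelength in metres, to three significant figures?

p = mv = 1.08 × 10⁻¹² × 0.801 = 8.651 × 10⁻¹³ kg·m/s.
λ = h/p = 6.626 × 10⁻³⁴ / 8.651 × 10⁻¹³ = 7.66 × 10⁻²² m.

λ = 7.66 × 10⁻²² m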